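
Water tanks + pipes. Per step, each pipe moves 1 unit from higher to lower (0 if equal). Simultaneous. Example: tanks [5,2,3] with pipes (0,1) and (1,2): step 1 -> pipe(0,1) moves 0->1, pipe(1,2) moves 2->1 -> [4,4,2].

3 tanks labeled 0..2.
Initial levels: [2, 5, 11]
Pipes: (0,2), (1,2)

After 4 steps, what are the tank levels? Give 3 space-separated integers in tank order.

Step 1: flows [2->0,2->1] -> levels [3 6 9]
Step 2: flows [2->0,2->1] -> levels [4 7 7]
Step 3: flows [2->0,1=2] -> levels [5 7 6]
Step 4: flows [2->0,1->2] -> levels [6 6 6]

Answer: 6 6 6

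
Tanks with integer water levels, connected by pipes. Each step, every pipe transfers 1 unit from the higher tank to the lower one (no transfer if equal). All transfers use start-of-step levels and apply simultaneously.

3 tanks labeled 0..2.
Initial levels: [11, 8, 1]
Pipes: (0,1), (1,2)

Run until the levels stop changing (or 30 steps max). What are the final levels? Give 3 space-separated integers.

Step 1: flows [0->1,1->2] -> levels [10 8 2]
Step 2: flows [0->1,1->2] -> levels [9 8 3]
Step 3: flows [0->1,1->2] -> levels [8 8 4]
Step 4: flows [0=1,1->2] -> levels [8 7 5]
Step 5: flows [0->1,1->2] -> levels [7 7 6]
Step 6: flows [0=1,1->2] -> levels [7 6 7]
Step 7: flows [0->1,2->1] -> levels [6 8 6]
Step 8: flows [1->0,1->2] -> levels [7 6 7]
  -> period-2 cycle: step 8 state = step 6 state; never stabilizes
  -> state at step 30: (30-6) mod 2 = 0, same as step 6 -> [7 6 7]

Answer: 7 6 7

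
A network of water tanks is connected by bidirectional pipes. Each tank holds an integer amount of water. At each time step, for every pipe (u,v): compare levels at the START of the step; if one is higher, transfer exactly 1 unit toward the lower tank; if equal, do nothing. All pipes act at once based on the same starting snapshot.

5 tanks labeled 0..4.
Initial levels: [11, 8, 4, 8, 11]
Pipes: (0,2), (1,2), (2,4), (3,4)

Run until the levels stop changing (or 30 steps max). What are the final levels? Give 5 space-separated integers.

Step 1: flows [0->2,1->2,4->2,4->3] -> levels [10 7 7 9 9]
Step 2: flows [0->2,1=2,4->2,3=4] -> levels [9 7 9 9 8]
Step 3: flows [0=2,2->1,2->4,3->4] -> levels [9 8 7 8 10]
Step 4: flows [0->2,1->2,4->2,4->3] -> levels [8 7 10 9 8]
Step 5: flows [2->0,2->1,2->4,3->4] -> levels [9 8 7 8 10]
  -> period-2 cycle: step 5 state = step 3 state; never stabilizes
  -> state at step 30: (30-3) mod 2 = 1, same as step 4 -> [8 7 10 9 8]

Answer: 8 7 10 9 8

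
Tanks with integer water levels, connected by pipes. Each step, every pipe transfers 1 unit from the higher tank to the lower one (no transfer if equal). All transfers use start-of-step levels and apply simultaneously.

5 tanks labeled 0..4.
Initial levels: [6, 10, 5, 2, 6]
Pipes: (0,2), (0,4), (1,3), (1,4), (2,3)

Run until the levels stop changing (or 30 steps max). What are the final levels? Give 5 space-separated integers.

Step 1: flows [0->2,0=4,1->3,1->4,2->3] -> levels [5 8 5 4 7]
Step 2: flows [0=2,4->0,1->3,1->4,2->3] -> levels [6 6 4 6 7]
Step 3: flows [0->2,4->0,1=3,4->1,3->2] -> levels [6 7 6 5 5]
Step 4: flows [0=2,0->4,1->3,1->4,2->3] -> levels [5 5 5 7 7]
Step 5: flows [0=2,4->0,3->1,4->1,3->2] -> levels [6 7 6 5 5]
  -> period-2 cycle: step 5 state = step 3 state; never stabilizes
  -> state at step 30: (30-3) mod 2 = 1, same as step 4 -> [5 5 5 7 7]

Answer: 5 5 5 7 7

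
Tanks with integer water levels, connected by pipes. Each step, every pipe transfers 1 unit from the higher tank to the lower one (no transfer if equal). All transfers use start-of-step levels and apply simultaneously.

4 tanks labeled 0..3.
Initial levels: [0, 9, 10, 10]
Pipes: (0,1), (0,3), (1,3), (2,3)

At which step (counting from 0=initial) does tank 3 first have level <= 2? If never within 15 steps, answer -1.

Step 1: flows [1->0,3->0,3->1,2=3] -> levels [2 9 10 8]
Step 2: flows [1->0,3->0,1->3,2->3] -> levels [4 7 9 9]
Step 3: flows [1->0,3->0,3->1,2=3] -> levels [6 7 9 7]
Step 4: flows [1->0,3->0,1=3,2->3] -> levels [8 6 8 7]
Step 5: flows [0->1,0->3,3->1,2->3] -> levels [6 8 7 8]
Step 6: flows [1->0,3->0,1=3,3->2] -> levels [8 7 8 6]
Step 7: flows [0->1,0->3,1->3,2->3] -> levels [6 7 7 9]
Step 8: flows [1->0,3->0,3->1,3->2] -> levels [8 7 8 6]
  -> period-2 cycle (repeats step 6); tank 3 never drops to <=2
Tank 3 never reaches <=2 within 15 steps

Answer: -1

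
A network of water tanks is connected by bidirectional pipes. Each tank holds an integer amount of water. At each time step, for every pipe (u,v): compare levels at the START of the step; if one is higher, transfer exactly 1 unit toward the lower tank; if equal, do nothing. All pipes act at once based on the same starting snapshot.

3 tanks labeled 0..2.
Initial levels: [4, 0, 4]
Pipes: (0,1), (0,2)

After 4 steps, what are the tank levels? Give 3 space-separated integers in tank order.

Step 1: flows [0->1,0=2] -> levels [3 1 4]
Step 2: flows [0->1,2->0] -> levels [3 2 3]
Step 3: flows [0->1,0=2] -> levels [2 3 3]
Step 4: flows [1->0,2->0] -> levels [4 2 2]

Answer: 4 2 2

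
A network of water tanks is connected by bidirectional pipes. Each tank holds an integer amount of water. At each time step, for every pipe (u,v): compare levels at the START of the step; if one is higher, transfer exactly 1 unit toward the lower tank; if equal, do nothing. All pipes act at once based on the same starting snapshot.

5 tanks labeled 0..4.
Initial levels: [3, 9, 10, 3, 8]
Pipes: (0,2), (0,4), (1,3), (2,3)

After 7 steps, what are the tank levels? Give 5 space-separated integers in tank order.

Answer: 5 7 8 6 7

Derivation:
Step 1: flows [2->0,4->0,1->3,2->3] -> levels [5 8 8 5 7]
Step 2: flows [2->0,4->0,1->3,2->3] -> levels [7 7 6 7 6]
Step 3: flows [0->2,0->4,1=3,3->2] -> levels [5 7 8 6 7]
Step 4: flows [2->0,4->0,1->3,2->3] -> levels [7 6 6 8 6]
Step 5: flows [0->2,0->4,3->1,3->2] -> levels [5 7 8 6 7]
  -> period-2 cycle: step 5 state = step 3 state
  -> state at step 7: (7-3) mod 2 = 0, same as step 3 -> [5 7 8 6 7]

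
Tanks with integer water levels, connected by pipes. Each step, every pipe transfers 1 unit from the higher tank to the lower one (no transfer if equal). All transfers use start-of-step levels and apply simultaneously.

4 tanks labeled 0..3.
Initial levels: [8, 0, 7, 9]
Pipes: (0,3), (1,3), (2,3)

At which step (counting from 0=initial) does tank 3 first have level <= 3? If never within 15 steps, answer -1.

Step 1: flows [3->0,3->1,3->2] -> levels [9 1 8 6]
Step 2: flows [0->3,3->1,2->3] -> levels [8 2 7 7]
Step 3: flows [0->3,3->1,2=3] -> levels [7 3 7 7]
Step 4: flows [0=3,3->1,2=3] -> levels [7 4 7 6]
Step 5: flows [0->3,3->1,2->3] -> levels [6 5 6 7]
Step 6: flows [3->0,3->1,3->2] -> levels [7 6 7 4]
Step 7: flows [0->3,1->3,2->3] -> levels [6 5 6 7]
  -> period-2 cycle (repeats step 5); tank 3 never drops to <=3
Tank 3 never reaches <=3 within 15 steps

Answer: -1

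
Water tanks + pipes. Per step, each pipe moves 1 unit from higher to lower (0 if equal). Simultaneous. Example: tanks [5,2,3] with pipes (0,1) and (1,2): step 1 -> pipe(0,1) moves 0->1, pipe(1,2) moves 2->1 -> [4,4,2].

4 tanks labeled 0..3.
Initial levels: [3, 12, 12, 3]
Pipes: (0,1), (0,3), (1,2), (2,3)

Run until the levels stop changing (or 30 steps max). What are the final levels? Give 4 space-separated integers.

Answer: 7 8 8 7

Derivation:
Step 1: flows [1->0,0=3,1=2,2->3] -> levels [4 11 11 4]
Step 2: flows [1->0,0=3,1=2,2->3] -> levels [5 10 10 5]
Step 3: flows [1->0,0=3,1=2,2->3] -> levels [6 9 9 6]
Step 4: flows [1->0,0=3,1=2,2->3] -> levels [7 8 8 7]
Step 5: flows [1->0,0=3,1=2,2->3] -> levels [8 7 7 8]
Step 6: flows [0->1,0=3,1=2,3->2] -> levels [7 8 8 7]
  -> period-2 cycle: step 6 state = step 4 state; never stabilizes
  -> state at step 30: (30-4) mod 2 = 0, same as step 4 -> [7 8 8 7]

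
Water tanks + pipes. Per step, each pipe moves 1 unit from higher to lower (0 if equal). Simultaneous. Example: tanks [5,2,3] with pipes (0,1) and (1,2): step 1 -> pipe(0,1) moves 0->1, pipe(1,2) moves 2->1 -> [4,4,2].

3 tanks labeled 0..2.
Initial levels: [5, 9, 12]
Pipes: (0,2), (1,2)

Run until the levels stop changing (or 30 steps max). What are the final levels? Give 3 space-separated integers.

Answer: 9 9 8

Derivation:
Step 1: flows [2->0,2->1] -> levels [6 10 10]
Step 2: flows [2->0,1=2] -> levels [7 10 9]
Step 3: flows [2->0,1->2] -> levels [8 9 9]
Step 4: flows [2->0,1=2] -> levels [9 9 8]
Step 5: flows [0->2,1->2] -> levels [8 8 10]
Step 6: flows [2->0,2->1] -> levels [9 9 8]
  -> period-2 cycle: step 6 state = step 4 state; never stabilizes
  -> state at step 30: (30-4) mod 2 = 0, same as step 4 -> [9 9 8]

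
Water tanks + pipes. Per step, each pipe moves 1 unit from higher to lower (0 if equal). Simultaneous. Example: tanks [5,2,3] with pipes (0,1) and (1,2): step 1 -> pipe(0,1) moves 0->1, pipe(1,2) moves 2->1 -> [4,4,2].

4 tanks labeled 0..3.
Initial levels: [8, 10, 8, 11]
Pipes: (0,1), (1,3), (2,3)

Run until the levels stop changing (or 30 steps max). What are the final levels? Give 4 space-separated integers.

Step 1: flows [1->0,3->1,3->2] -> levels [9 10 9 9]
Step 2: flows [1->0,1->3,2=3] -> levels [10 8 9 10]
Step 3: flows [0->1,3->1,3->2] -> levels [9 10 10 8]
Step 4: flows [1->0,1->3,2->3] -> levels [10 8 9 10]
  -> period-2 cycle: step 4 state = step 2 state; never stabilizes
  -> state at step 30: (30-2) mod 2 = 0, same as step 2 -> [10 8 9 10]

Answer: 10 8 9 10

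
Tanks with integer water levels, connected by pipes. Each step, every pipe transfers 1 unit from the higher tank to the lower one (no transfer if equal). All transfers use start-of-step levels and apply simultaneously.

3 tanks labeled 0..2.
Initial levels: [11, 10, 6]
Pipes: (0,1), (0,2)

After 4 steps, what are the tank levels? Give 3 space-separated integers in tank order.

Answer: 9 9 9

Derivation:
Step 1: flows [0->1,0->2] -> levels [9 11 7]
Step 2: flows [1->0,0->2] -> levels [9 10 8]
Step 3: flows [1->0,0->2] -> levels [9 9 9]
Step 4: flows [0=1,0=2] -> levels [9 9 9]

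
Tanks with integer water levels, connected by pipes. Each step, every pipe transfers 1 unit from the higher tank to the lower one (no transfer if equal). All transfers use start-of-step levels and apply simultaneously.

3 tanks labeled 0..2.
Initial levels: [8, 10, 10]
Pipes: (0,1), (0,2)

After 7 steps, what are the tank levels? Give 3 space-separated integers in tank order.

Step 1: flows [1->0,2->0] -> levels [10 9 9]
Step 2: flows [0->1,0->2] -> levels [8 10 10]
  -> period-2 cycle: step 2 state = step 0 state
  -> state at step 7: (7-0) mod 2 = 1, same as step 1 -> [10 9 9]

Answer: 10 9 9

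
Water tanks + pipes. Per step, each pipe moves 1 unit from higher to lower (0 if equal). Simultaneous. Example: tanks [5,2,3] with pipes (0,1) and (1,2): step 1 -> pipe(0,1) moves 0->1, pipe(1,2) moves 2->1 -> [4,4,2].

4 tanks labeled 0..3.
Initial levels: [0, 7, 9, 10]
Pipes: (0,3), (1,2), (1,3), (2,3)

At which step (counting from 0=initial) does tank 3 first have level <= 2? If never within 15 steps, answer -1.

Step 1: flows [3->0,2->1,3->1,3->2] -> levels [1 9 9 7]
Step 2: flows [3->0,1=2,1->3,2->3] -> levels [2 8 8 8]
Step 3: flows [3->0,1=2,1=3,2=3] -> levels [3 8 8 7]
Step 4: flows [3->0,1=2,1->3,2->3] -> levels [4 7 7 8]
Step 5: flows [3->0,1=2,3->1,3->2] -> levels [5 8 8 5]
Step 6: flows [0=3,1=2,1->3,2->3] -> levels [5 7 7 7]
Step 7: flows [3->0,1=2,1=3,2=3] -> levels [6 7 7 6]
Step 8: flows [0=3,1=2,1->3,2->3] -> levels [6 6 6 8]
Step 9: flows [3->0,1=2,3->1,3->2] -> levels [7 7 7 5]
Step 10: flows [0->3,1=2,1->3,2->3] -> levels [6 6 6 8]
  -> period-2 cycle (repeats step 8); tank 3 never drops to <=2
Tank 3 never reaches <=2 within 15 steps

Answer: -1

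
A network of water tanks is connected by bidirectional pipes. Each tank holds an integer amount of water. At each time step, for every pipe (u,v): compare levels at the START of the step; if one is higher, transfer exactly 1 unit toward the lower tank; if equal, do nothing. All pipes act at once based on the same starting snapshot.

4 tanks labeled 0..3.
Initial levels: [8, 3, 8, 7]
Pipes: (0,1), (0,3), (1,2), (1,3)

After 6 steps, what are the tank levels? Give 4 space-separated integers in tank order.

Step 1: flows [0->1,0->3,2->1,3->1] -> levels [6 6 7 7]
Step 2: flows [0=1,3->0,2->1,3->1] -> levels [7 8 6 5]
Step 3: flows [1->0,0->3,1->2,1->3] -> levels [7 5 7 7]
Step 4: flows [0->1,0=3,2->1,3->1] -> levels [6 8 6 6]
Step 5: flows [1->0,0=3,1->2,1->3] -> levels [7 5 7 7]
  -> period-2 cycle: step 5 state = step 3 state
  -> state at step 6: (6-3) mod 2 = 1, same as step 4 -> [6 8 6 6]

Answer: 6 8 6 6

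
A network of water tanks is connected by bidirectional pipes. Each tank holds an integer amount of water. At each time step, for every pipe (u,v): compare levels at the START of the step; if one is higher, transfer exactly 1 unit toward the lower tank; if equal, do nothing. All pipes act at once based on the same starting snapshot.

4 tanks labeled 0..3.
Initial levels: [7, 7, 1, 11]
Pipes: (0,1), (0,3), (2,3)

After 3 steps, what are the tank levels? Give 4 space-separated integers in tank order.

Step 1: flows [0=1,3->0,3->2] -> levels [8 7 2 9]
Step 2: flows [0->1,3->0,3->2] -> levels [8 8 3 7]
Step 3: flows [0=1,0->3,3->2] -> levels [7 8 4 7]

Answer: 7 8 4 7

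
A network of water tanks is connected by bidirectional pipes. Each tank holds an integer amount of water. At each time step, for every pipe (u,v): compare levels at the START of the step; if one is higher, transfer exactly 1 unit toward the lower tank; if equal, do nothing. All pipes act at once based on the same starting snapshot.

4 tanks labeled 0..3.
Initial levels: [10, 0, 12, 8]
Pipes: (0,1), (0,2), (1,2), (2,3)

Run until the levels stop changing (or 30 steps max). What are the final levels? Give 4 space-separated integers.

Step 1: flows [0->1,2->0,2->1,2->3] -> levels [10 2 9 9]
Step 2: flows [0->1,0->2,2->1,2=3] -> levels [8 4 9 9]
Step 3: flows [0->1,2->0,2->1,2=3] -> levels [8 6 7 9]
Step 4: flows [0->1,0->2,2->1,3->2] -> levels [6 8 8 8]
Step 5: flows [1->0,2->0,1=2,2=3] -> levels [8 7 7 8]
Step 6: flows [0->1,0->2,1=2,3->2] -> levels [6 8 9 7]
Step 7: flows [1->0,2->0,2->1,2->3] -> levels [8 8 6 8]
Step 8: flows [0=1,0->2,1->2,3->2] -> levels [7 7 9 7]
Step 9: flows [0=1,2->0,2->1,2->3] -> levels [8 8 6 8]
  -> period-2 cycle: step 9 state = step 7 state; never stabilizes
  -> state at step 30: (30-7) mod 2 = 1, same as step 8 -> [7 7 9 7]

Answer: 7 7 9 7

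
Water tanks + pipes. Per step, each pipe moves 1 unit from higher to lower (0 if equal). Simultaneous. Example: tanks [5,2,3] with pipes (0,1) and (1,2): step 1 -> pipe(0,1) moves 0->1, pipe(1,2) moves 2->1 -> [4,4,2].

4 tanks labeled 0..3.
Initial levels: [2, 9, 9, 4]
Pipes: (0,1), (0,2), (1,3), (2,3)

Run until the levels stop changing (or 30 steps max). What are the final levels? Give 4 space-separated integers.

Step 1: flows [1->0,2->0,1->3,2->3] -> levels [4 7 7 6]
Step 2: flows [1->0,2->0,1->3,2->3] -> levels [6 5 5 8]
Step 3: flows [0->1,0->2,3->1,3->2] -> levels [4 7 7 6]
  -> period-2 cycle: step 3 state = step 1 state; never stabilizes
  -> state at step 30: (30-1) mod 2 = 1, same as step 2 -> [6 5 5 8]

Answer: 6 5 5 8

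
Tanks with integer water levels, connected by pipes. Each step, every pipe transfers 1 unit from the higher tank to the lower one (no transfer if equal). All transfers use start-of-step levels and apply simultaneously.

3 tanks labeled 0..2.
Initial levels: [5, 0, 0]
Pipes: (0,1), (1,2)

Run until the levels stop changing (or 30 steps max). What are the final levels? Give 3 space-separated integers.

Step 1: flows [0->1,1=2] -> levels [4 1 0]
Step 2: flows [0->1,1->2] -> levels [3 1 1]
Step 3: flows [0->1,1=2] -> levels [2 2 1]
Step 4: flows [0=1,1->2] -> levels [2 1 2]
Step 5: flows [0->1,2->1] -> levels [1 3 1]
Step 6: flows [1->0,1->2] -> levels [2 1 2]
  -> period-2 cycle: step 6 state = step 4 state; never stabilizes
  -> state at step 30: (30-4) mod 2 = 0, same as step 4 -> [2 1 2]

Answer: 2 1 2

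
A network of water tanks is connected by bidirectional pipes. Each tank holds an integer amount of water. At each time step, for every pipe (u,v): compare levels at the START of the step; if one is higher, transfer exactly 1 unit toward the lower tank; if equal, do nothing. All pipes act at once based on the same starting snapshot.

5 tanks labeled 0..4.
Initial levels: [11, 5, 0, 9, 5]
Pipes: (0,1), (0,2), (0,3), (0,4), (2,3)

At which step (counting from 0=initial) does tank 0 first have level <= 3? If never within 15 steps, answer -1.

Step 1: flows [0->1,0->2,0->3,0->4,3->2] -> levels [7 6 2 9 6]
Step 2: flows [0->1,0->2,3->0,0->4,3->2] -> levels [5 7 4 7 7]
Step 3: flows [1->0,0->2,3->0,4->0,3->2] -> levels [7 6 6 5 6]
Step 4: flows [0->1,0->2,0->3,0->4,2->3] -> levels [3 7 6 7 7]
Tank 0 first reaches <=3 at step 4

Answer: 4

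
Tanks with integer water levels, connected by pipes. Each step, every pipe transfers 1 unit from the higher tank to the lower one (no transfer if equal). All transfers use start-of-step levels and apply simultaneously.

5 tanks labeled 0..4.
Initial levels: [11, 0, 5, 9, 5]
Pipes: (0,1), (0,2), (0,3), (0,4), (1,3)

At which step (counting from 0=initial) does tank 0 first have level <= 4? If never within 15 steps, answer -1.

Step 1: flows [0->1,0->2,0->3,0->4,3->1] -> levels [7 2 6 9 6]
Step 2: flows [0->1,0->2,3->0,0->4,3->1] -> levels [5 4 7 7 7]
Step 3: flows [0->1,2->0,3->0,4->0,3->1] -> levels [7 6 6 5 6]
Step 4: flows [0->1,0->2,0->3,0->4,1->3] -> levels [3 6 7 7 7]
Tank 0 first reaches <=4 at step 4

Answer: 4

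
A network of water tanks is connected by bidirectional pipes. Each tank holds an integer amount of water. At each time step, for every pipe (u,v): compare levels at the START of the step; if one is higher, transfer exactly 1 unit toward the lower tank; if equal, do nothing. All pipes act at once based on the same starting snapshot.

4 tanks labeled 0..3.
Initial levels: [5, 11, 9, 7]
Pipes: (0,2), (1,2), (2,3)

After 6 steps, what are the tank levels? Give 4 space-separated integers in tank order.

Answer: 8 8 8 8

Derivation:
Step 1: flows [2->0,1->2,2->3] -> levels [6 10 8 8]
Step 2: flows [2->0,1->2,2=3] -> levels [7 9 8 8]
Step 3: flows [2->0,1->2,2=3] -> levels [8 8 8 8]
Step 4: flows [0=2,1=2,2=3] -> levels [8 8 8 8]
  -> stable; steps 5..6 unchanged -> [8 8 8 8]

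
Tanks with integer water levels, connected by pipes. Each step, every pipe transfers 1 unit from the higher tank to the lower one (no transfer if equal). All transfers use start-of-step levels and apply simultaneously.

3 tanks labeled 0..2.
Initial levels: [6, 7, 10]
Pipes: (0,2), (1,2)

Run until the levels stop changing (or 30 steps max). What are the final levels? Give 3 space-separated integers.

Answer: 8 8 7

Derivation:
Step 1: flows [2->0,2->1] -> levels [7 8 8]
Step 2: flows [2->0,1=2] -> levels [8 8 7]
Step 3: flows [0->2,1->2] -> levels [7 7 9]
Step 4: flows [2->0,2->1] -> levels [8 8 7]
  -> period-2 cycle: step 4 state = step 2 state; never stabilizes
  -> state at step 30: (30-2) mod 2 = 0, same as step 2 -> [8 8 7]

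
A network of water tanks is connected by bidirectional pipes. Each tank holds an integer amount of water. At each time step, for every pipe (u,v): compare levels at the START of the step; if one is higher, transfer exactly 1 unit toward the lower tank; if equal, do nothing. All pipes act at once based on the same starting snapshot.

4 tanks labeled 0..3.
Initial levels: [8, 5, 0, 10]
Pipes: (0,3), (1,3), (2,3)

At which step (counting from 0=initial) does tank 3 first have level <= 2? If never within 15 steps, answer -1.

Answer: -1

Derivation:
Step 1: flows [3->0,3->1,3->2] -> levels [9 6 1 7]
Step 2: flows [0->3,3->1,3->2] -> levels [8 7 2 6]
Step 3: flows [0->3,1->3,3->2] -> levels [7 6 3 7]
Step 4: flows [0=3,3->1,3->2] -> levels [7 7 4 5]
Step 5: flows [0->3,1->3,3->2] -> levels [6 6 5 6]
Step 6: flows [0=3,1=3,3->2] -> levels [6 6 6 5]
Step 7: flows [0->3,1->3,2->3] -> levels [5 5 5 8]
Step 8: flows [3->0,3->1,3->2] -> levels [6 6 6 5]
  -> period-2 cycle (repeats step 6); tank 3 never drops to <=2
Tank 3 never reaches <=2 within 15 steps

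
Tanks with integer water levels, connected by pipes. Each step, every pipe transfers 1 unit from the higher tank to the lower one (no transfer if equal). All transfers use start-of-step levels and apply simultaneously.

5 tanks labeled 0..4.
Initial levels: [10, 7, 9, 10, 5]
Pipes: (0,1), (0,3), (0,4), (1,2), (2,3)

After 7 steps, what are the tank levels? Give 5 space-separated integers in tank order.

Answer: 6 10 7 10 8

Derivation:
Step 1: flows [0->1,0=3,0->4,2->1,3->2] -> levels [8 9 9 9 6]
Step 2: flows [1->0,3->0,0->4,1=2,2=3] -> levels [9 8 9 8 7]
Step 3: flows [0->1,0->3,0->4,2->1,2->3] -> levels [6 10 7 10 8]
Step 4: flows [1->0,3->0,4->0,1->2,3->2] -> levels [9 8 9 8 7]
  -> period-2 cycle: step 4 state = step 2 state
  -> state at step 7: (7-2) mod 2 = 1, same as step 3 -> [6 10 7 10 8]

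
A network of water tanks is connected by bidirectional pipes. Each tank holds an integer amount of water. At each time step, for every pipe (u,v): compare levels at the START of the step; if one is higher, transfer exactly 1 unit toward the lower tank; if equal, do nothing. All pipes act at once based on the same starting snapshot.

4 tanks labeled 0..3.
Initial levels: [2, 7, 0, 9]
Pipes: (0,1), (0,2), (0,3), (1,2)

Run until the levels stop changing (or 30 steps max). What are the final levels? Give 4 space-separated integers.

Step 1: flows [1->0,0->2,3->0,1->2] -> levels [3 5 2 8]
Step 2: flows [1->0,0->2,3->0,1->2] -> levels [4 3 4 7]
Step 3: flows [0->1,0=2,3->0,2->1] -> levels [4 5 3 6]
Step 4: flows [1->0,0->2,3->0,1->2] -> levels [5 3 5 5]
Step 5: flows [0->1,0=2,0=3,2->1] -> levels [4 5 4 5]
Step 6: flows [1->0,0=2,3->0,1->2] -> levels [6 3 5 4]
Step 7: flows [0->1,0->2,0->3,2->1] -> levels [3 5 5 5]
Step 8: flows [1->0,2->0,3->0,1=2] -> levels [6 4 4 4]
Step 9: flows [0->1,0->2,0->3,1=2] -> levels [3 5 5 5]
  -> period-2 cycle: step 9 state = step 7 state; never stabilizes
  -> state at step 30: (30-7) mod 2 = 1, same as step 8 -> [6 4 4 4]

Answer: 6 4 4 4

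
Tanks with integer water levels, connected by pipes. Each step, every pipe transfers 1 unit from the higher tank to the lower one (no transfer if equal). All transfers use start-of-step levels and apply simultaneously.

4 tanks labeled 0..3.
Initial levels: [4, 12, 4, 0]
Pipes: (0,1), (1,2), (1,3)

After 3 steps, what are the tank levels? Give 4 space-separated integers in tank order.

Step 1: flows [1->0,1->2,1->3] -> levels [5 9 5 1]
Step 2: flows [1->0,1->2,1->3] -> levels [6 6 6 2]
Step 3: flows [0=1,1=2,1->3] -> levels [6 5 6 3]

Answer: 6 5 6 3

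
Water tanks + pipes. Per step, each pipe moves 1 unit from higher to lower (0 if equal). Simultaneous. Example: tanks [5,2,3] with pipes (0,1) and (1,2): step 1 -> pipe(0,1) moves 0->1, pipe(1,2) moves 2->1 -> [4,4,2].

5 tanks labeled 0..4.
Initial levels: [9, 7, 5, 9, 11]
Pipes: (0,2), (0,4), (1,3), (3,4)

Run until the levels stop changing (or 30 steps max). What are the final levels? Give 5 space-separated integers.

Answer: 7 9 8 8 9

Derivation:
Step 1: flows [0->2,4->0,3->1,4->3] -> levels [9 8 6 9 9]
Step 2: flows [0->2,0=4,3->1,3=4] -> levels [8 9 7 8 9]
Step 3: flows [0->2,4->0,1->3,4->3] -> levels [8 8 8 10 7]
Step 4: flows [0=2,0->4,3->1,3->4] -> levels [7 9 8 8 9]
Step 5: flows [2->0,4->0,1->3,4->3] -> levels [9 8 7 10 7]
Step 6: flows [0->2,0->4,3->1,3->4] -> levels [7 9 8 8 9]
  -> period-2 cycle: step 6 state = step 4 state; never stabilizes
  -> state at step 30: (30-4) mod 2 = 0, same as step 4 -> [7 9 8 8 9]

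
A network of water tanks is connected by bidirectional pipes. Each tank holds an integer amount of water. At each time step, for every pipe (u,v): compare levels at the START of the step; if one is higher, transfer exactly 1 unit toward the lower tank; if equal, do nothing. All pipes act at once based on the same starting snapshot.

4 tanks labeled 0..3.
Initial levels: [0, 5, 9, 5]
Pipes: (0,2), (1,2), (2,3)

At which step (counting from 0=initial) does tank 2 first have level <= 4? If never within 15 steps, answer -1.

Answer: 4

Derivation:
Step 1: flows [2->0,2->1,2->3] -> levels [1 6 6 6]
Step 2: flows [2->0,1=2,2=3] -> levels [2 6 5 6]
Step 3: flows [2->0,1->2,3->2] -> levels [3 5 6 5]
Step 4: flows [2->0,2->1,2->3] -> levels [4 6 3 6]
Tank 2 first reaches <=4 at step 4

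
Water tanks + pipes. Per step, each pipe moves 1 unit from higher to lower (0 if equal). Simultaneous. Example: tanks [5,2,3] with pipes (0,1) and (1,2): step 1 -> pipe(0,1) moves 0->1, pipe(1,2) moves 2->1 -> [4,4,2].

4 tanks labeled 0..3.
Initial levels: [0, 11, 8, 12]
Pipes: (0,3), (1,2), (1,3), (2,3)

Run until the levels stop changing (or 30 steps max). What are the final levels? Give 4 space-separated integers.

Step 1: flows [3->0,1->2,3->1,3->2] -> levels [1 11 10 9]
Step 2: flows [3->0,1->2,1->3,2->3] -> levels [2 9 10 10]
Step 3: flows [3->0,2->1,3->1,2=3] -> levels [3 11 9 8]
Step 4: flows [3->0,1->2,1->3,2->3] -> levels [4 9 9 9]
Step 5: flows [3->0,1=2,1=3,2=3] -> levels [5 9 9 8]
Step 6: flows [3->0,1=2,1->3,2->3] -> levels [6 8 8 9]
Step 7: flows [3->0,1=2,3->1,3->2] -> levels [7 9 9 6]
Step 8: flows [0->3,1=2,1->3,2->3] -> levels [6 8 8 9]
  -> period-2 cycle: step 8 state = step 6 state; never stabilizes
  -> state at step 30: (30-6) mod 2 = 0, same as step 6 -> [6 8 8 9]

Answer: 6 8 8 9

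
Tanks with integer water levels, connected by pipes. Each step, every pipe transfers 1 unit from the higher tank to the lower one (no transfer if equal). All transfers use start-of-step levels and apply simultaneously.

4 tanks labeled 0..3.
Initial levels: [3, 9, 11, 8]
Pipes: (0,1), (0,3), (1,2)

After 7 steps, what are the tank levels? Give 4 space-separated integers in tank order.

Answer: 7 9 7 8

Derivation:
Step 1: flows [1->0,3->0,2->1] -> levels [5 9 10 7]
Step 2: flows [1->0,3->0,2->1] -> levels [7 9 9 6]
Step 3: flows [1->0,0->3,1=2] -> levels [7 8 9 7]
Step 4: flows [1->0,0=3,2->1] -> levels [8 8 8 7]
Step 5: flows [0=1,0->3,1=2] -> levels [7 8 8 8]
Step 6: flows [1->0,3->0,1=2] -> levels [9 7 8 7]
Step 7: flows [0->1,0->3,2->1] -> levels [7 9 7 8]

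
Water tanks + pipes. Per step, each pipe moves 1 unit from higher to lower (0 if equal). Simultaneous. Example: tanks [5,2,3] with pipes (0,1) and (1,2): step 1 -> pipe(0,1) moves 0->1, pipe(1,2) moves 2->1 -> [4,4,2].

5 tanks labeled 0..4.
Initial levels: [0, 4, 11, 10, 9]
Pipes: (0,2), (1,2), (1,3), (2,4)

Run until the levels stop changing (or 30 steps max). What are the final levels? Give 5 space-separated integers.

Step 1: flows [2->0,2->1,3->1,2->4] -> levels [1 6 8 9 10]
Step 2: flows [2->0,2->1,3->1,4->2] -> levels [2 8 7 8 9]
Step 3: flows [2->0,1->2,1=3,4->2] -> levels [3 7 8 8 8]
Step 4: flows [2->0,2->1,3->1,2=4] -> levels [4 9 6 7 8]
Step 5: flows [2->0,1->2,1->3,4->2] -> levels [5 7 7 8 7]
Step 6: flows [2->0,1=2,3->1,2=4] -> levels [6 8 6 7 7]
Step 7: flows [0=2,1->2,1->3,4->2] -> levels [6 6 8 8 6]
Step 8: flows [2->0,2->1,3->1,2->4] -> levels [7 8 5 7 7]
Step 9: flows [0->2,1->2,1->3,4->2] -> levels [6 6 8 8 6]
  -> period-2 cycle: step 9 state = step 7 state; never stabilizes
  -> state at step 30: (30-7) mod 2 = 1, same as step 8 -> [7 8 5 7 7]

Answer: 7 8 5 7 7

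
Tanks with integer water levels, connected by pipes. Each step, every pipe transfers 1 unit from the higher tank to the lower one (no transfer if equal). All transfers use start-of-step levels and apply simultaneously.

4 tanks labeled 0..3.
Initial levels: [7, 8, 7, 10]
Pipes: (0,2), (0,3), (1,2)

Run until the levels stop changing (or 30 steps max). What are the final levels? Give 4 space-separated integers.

Answer: 9 8 7 8

Derivation:
Step 1: flows [0=2,3->0,1->2] -> levels [8 7 8 9]
Step 2: flows [0=2,3->0,2->1] -> levels [9 8 7 8]
Step 3: flows [0->2,0->3,1->2] -> levels [7 7 9 9]
Step 4: flows [2->0,3->0,2->1] -> levels [9 8 7 8]
  -> period-2 cycle: step 4 state = step 2 state; never stabilizes
  -> state at step 30: (30-2) mod 2 = 0, same as step 2 -> [9 8 7 8]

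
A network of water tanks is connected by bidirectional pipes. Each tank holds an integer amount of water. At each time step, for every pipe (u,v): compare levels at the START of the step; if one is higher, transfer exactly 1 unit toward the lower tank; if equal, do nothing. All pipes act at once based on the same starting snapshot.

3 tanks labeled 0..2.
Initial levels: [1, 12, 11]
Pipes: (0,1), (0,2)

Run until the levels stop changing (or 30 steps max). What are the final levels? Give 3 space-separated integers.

Answer: 9 8 7

Derivation:
Step 1: flows [1->0,2->0] -> levels [3 11 10]
Step 2: flows [1->0,2->0] -> levels [5 10 9]
Step 3: flows [1->0,2->0] -> levels [7 9 8]
Step 4: flows [1->0,2->0] -> levels [9 8 7]
Step 5: flows [0->1,0->2] -> levels [7 9 8]
  -> period-2 cycle: step 5 state = step 3 state; never stabilizes
  -> state at step 30: (30-3) mod 2 = 1, same as step 4 -> [9 8 7]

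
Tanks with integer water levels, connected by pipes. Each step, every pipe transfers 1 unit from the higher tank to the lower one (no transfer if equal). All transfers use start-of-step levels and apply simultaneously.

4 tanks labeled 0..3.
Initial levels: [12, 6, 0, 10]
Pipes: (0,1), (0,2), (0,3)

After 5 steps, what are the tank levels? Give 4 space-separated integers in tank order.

Step 1: flows [0->1,0->2,0->3] -> levels [9 7 1 11]
Step 2: flows [0->1,0->2,3->0] -> levels [8 8 2 10]
Step 3: flows [0=1,0->2,3->0] -> levels [8 8 3 9]
Step 4: flows [0=1,0->2,3->0] -> levels [8 8 4 8]
Step 5: flows [0=1,0->2,0=3] -> levels [7 8 5 8]

Answer: 7 8 5 8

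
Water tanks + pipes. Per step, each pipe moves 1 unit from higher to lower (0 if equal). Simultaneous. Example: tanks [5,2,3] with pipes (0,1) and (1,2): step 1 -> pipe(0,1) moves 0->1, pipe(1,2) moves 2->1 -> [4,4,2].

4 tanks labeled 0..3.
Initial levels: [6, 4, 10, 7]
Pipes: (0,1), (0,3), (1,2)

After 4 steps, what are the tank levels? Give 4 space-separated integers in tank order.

Answer: 6 7 7 7

Derivation:
Step 1: flows [0->1,3->0,2->1] -> levels [6 6 9 6]
Step 2: flows [0=1,0=3,2->1] -> levels [6 7 8 6]
Step 3: flows [1->0,0=3,2->1] -> levels [7 7 7 6]
Step 4: flows [0=1,0->3,1=2] -> levels [6 7 7 7]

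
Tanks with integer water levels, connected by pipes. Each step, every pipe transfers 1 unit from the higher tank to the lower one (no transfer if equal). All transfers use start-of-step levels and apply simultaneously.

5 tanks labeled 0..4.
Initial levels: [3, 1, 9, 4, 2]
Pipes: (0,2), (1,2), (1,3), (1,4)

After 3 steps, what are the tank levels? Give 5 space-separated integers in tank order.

Step 1: flows [2->0,2->1,3->1,4->1] -> levels [4 4 7 3 1]
Step 2: flows [2->0,2->1,1->3,1->4] -> levels [5 3 5 4 2]
Step 3: flows [0=2,2->1,3->1,1->4] -> levels [5 4 4 3 3]

Answer: 5 4 4 3 3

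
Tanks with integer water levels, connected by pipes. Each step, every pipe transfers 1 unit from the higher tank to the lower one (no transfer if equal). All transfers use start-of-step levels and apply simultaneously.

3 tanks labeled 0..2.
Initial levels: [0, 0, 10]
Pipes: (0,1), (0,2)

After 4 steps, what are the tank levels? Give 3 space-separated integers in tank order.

Answer: 2 2 6

Derivation:
Step 1: flows [0=1,2->0] -> levels [1 0 9]
Step 2: flows [0->1,2->0] -> levels [1 1 8]
Step 3: flows [0=1,2->0] -> levels [2 1 7]
Step 4: flows [0->1,2->0] -> levels [2 2 6]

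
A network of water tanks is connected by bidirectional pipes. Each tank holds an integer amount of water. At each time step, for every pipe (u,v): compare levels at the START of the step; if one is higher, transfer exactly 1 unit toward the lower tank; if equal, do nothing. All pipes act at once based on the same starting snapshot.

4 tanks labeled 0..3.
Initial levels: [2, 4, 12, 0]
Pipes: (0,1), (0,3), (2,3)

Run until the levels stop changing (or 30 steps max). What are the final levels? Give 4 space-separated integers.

Step 1: flows [1->0,0->3,2->3] -> levels [2 3 11 2]
Step 2: flows [1->0,0=3,2->3] -> levels [3 2 10 3]
Step 3: flows [0->1,0=3,2->3] -> levels [2 3 9 4]
Step 4: flows [1->0,3->0,2->3] -> levels [4 2 8 4]
Step 5: flows [0->1,0=3,2->3] -> levels [3 3 7 5]
Step 6: flows [0=1,3->0,2->3] -> levels [4 3 6 5]
Step 7: flows [0->1,3->0,2->3] -> levels [4 4 5 5]
Step 8: flows [0=1,3->0,2=3] -> levels [5 4 5 4]
Step 9: flows [0->1,0->3,2->3] -> levels [3 5 4 6]
Step 10: flows [1->0,3->0,3->2] -> levels [5 4 5 4]
  -> period-2 cycle: step 10 state = step 8 state; never stabilizes
  -> state at step 30: (30-8) mod 2 = 0, same as step 8 -> [5 4 5 4]

Answer: 5 4 5 4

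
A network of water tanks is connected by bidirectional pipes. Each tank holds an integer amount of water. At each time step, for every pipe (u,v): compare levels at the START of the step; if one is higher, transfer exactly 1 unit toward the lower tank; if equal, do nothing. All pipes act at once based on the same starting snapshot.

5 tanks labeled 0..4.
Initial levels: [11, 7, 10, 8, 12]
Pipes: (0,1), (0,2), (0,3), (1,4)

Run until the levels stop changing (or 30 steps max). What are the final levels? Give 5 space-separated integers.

Step 1: flows [0->1,0->2,0->3,4->1] -> levels [8 9 11 9 11]
Step 2: flows [1->0,2->0,3->0,4->1] -> levels [11 9 10 8 10]
Step 3: flows [0->1,0->2,0->3,4->1] -> levels [8 11 11 9 9]
Step 4: flows [1->0,2->0,3->0,1->4] -> levels [11 9 10 8 10]
  -> period-2 cycle: step 4 state = step 2 state; never stabilizes
  -> state at step 30: (30-2) mod 2 = 0, same as step 2 -> [11 9 10 8 10]

Answer: 11 9 10 8 10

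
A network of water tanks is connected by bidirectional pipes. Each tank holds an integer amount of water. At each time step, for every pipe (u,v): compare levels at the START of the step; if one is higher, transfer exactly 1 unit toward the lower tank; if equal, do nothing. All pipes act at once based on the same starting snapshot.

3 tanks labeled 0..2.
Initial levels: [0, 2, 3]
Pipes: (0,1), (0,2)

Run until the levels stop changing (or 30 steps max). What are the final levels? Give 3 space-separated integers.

Answer: 1 2 2

Derivation:
Step 1: flows [1->0,2->0] -> levels [2 1 2]
Step 2: flows [0->1,0=2] -> levels [1 2 2]
Step 3: flows [1->0,2->0] -> levels [3 1 1]
Step 4: flows [0->1,0->2] -> levels [1 2 2]
  -> period-2 cycle: step 4 state = step 2 state; never stabilizes
  -> state at step 30: (30-2) mod 2 = 0, same as step 2 -> [1 2 2]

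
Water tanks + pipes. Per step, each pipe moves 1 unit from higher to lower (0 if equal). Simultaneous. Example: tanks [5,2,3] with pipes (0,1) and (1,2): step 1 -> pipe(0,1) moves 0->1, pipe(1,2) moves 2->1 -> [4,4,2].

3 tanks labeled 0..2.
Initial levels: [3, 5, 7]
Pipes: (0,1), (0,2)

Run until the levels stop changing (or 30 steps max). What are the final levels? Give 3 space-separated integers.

Answer: 5 5 5

Derivation:
Step 1: flows [1->0,2->0] -> levels [5 4 6]
Step 2: flows [0->1,2->0] -> levels [5 5 5]
Step 3: flows [0=1,0=2] -> levels [5 5 5]
  -> stable (no change)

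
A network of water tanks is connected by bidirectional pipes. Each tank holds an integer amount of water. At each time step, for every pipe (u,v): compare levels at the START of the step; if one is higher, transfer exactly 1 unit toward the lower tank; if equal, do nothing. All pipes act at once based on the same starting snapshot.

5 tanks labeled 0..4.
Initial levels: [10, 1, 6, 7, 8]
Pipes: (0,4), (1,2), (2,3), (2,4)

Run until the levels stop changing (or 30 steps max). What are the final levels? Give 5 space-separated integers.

Step 1: flows [0->4,2->1,3->2,4->2] -> levels [9 2 7 6 8]
Step 2: flows [0->4,2->1,2->3,4->2] -> levels [8 3 6 7 8]
Step 3: flows [0=4,2->1,3->2,4->2] -> levels [8 4 7 6 7]
Step 4: flows [0->4,2->1,2->3,2=4] -> levels [7 5 5 7 8]
Step 5: flows [4->0,1=2,3->2,4->2] -> levels [8 5 7 6 6]
Step 6: flows [0->4,2->1,2->3,2->4] -> levels [7 6 4 7 8]
Step 7: flows [4->0,1->2,3->2,4->2] -> levels [8 5 7 6 6]
  -> period-2 cycle: step 7 state = step 5 state; never stabilizes
  -> state at step 30: (30-5) mod 2 = 1, same as step 6 -> [7 6 4 7 8]

Answer: 7 6 4 7 8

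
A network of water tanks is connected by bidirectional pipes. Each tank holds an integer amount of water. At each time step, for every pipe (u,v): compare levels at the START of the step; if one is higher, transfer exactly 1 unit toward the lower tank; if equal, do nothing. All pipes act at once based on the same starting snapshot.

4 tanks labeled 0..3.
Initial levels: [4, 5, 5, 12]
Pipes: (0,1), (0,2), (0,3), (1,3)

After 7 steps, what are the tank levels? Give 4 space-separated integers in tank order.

Step 1: flows [1->0,2->0,3->0,3->1] -> levels [7 5 4 10]
Step 2: flows [0->1,0->2,3->0,3->1] -> levels [6 7 5 8]
Step 3: flows [1->0,0->2,3->0,3->1] -> levels [7 7 6 6]
Step 4: flows [0=1,0->2,0->3,1->3] -> levels [5 6 7 8]
Step 5: flows [1->0,2->0,3->0,3->1] -> levels [8 6 6 6]
Step 6: flows [0->1,0->2,0->3,1=3] -> levels [5 7 7 7]
Step 7: flows [1->0,2->0,3->0,1=3] -> levels [8 6 6 6]

Answer: 8 6 6 6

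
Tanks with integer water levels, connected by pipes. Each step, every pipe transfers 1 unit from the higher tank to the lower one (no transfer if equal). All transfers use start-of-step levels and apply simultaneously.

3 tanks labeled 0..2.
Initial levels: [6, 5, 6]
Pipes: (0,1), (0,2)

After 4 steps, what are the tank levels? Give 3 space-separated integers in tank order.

Answer: 7 5 5

Derivation:
Step 1: flows [0->1,0=2] -> levels [5 6 6]
Step 2: flows [1->0,2->0] -> levels [7 5 5]
Step 3: flows [0->1,0->2] -> levels [5 6 6]
  -> period-2 cycle: step 3 state = step 1 state
  -> state at step 4: (4-1) mod 2 = 1, same as step 2 -> [7 5 5]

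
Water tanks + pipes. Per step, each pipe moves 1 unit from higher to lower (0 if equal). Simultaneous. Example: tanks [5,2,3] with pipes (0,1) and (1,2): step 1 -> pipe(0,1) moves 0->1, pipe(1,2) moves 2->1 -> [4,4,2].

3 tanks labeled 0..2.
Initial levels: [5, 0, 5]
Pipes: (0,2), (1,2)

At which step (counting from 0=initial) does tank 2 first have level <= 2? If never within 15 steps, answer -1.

Answer: 5

Derivation:
Step 1: flows [0=2,2->1] -> levels [5 1 4]
Step 2: flows [0->2,2->1] -> levels [4 2 4]
Step 3: flows [0=2,2->1] -> levels [4 3 3]
Step 4: flows [0->2,1=2] -> levels [3 3 4]
Step 5: flows [2->0,2->1] -> levels [4 4 2]
Tank 2 first reaches <=2 at step 5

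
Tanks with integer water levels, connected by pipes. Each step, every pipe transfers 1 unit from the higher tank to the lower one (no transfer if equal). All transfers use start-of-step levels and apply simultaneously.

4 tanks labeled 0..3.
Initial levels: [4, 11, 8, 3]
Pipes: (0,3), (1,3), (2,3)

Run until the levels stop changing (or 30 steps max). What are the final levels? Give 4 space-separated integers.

Answer: 6 6 6 8

Derivation:
Step 1: flows [0->3,1->3,2->3] -> levels [3 10 7 6]
Step 2: flows [3->0,1->3,2->3] -> levels [4 9 6 7]
Step 3: flows [3->0,1->3,3->2] -> levels [5 8 7 6]
Step 4: flows [3->0,1->3,2->3] -> levels [6 7 6 7]
Step 5: flows [3->0,1=3,3->2] -> levels [7 7 7 5]
Step 6: flows [0->3,1->3,2->3] -> levels [6 6 6 8]
Step 7: flows [3->0,3->1,3->2] -> levels [7 7 7 5]
  -> period-2 cycle: step 7 state = step 5 state; never stabilizes
  -> state at step 30: (30-5) mod 2 = 1, same as step 6 -> [6 6 6 8]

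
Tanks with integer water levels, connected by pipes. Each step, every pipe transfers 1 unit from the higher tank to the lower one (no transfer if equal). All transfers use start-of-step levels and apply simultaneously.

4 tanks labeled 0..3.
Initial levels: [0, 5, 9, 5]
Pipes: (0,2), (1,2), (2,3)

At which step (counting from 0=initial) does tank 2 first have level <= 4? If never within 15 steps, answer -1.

Answer: 4

Derivation:
Step 1: flows [2->0,2->1,2->3] -> levels [1 6 6 6]
Step 2: flows [2->0,1=2,2=3] -> levels [2 6 5 6]
Step 3: flows [2->0,1->2,3->2] -> levels [3 5 6 5]
Step 4: flows [2->0,2->1,2->3] -> levels [4 6 3 6]
Tank 2 first reaches <=4 at step 4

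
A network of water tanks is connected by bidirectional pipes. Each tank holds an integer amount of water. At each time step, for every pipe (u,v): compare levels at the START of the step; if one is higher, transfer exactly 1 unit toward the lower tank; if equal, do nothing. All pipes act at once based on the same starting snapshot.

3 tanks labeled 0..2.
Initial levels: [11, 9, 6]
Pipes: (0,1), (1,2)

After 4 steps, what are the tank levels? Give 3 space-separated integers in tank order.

Answer: 8 10 8

Derivation:
Step 1: flows [0->1,1->2] -> levels [10 9 7]
Step 2: flows [0->1,1->2] -> levels [9 9 8]
Step 3: flows [0=1,1->2] -> levels [9 8 9]
Step 4: flows [0->1,2->1] -> levels [8 10 8]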